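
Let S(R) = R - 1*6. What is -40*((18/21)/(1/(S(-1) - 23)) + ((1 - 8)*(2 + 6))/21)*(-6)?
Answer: -47680/7 ≈ -6811.4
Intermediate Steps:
S(R) = -6 + R (S(R) = R - 6 = -6 + R)
-40*((18/21)/(1/(S(-1) - 23)) + ((1 - 8)*(2 + 6))/21)*(-6) = -40*((18/21)/(1/((-6 - 1) - 23)) + ((1 - 8)*(2 + 6))/21)*(-6) = -40*((18*(1/21))/(1/(-7 - 23)) - 7*8*(1/21))*(-6) = -40*(6/(7*(1/(-30))) - 56*1/21)*(-6) = -40*(6/(7*(-1/30)) - 8/3)*(-6) = -40*((6/7)*(-30) - 8/3)*(-6) = -40*(-180/7 - 8/3)*(-6) = -40*(-596/21)*(-6) = (23840/21)*(-6) = -47680/7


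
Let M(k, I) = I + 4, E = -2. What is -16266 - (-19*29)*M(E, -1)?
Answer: -14613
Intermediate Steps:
M(k, I) = 4 + I
-16266 - (-19*29)*M(E, -1) = -16266 - (-19*29)*(4 - 1) = -16266 - (-551)*3 = -16266 - 1*(-1653) = -16266 + 1653 = -14613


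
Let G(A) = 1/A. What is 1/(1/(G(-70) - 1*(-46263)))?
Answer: 3238409/70 ≈ 46263.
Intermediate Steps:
1/(1/(G(-70) - 1*(-46263))) = 1/(1/(1/(-70) - 1*(-46263))) = 1/(1/(-1/70 + 46263)) = 1/(1/(3238409/70)) = 1/(70/3238409) = 3238409/70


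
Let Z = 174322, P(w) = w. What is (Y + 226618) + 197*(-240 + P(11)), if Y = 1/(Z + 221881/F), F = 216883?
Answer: 6862286626288418/37807700207 ≈ 1.8151e+5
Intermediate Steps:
Y = 216883/37807700207 (Y = 1/(174322 + 221881/216883) = 1/(37807700207/216883) = 216883/37807700207 ≈ 5.7365e-6)
(Y + 226618) + 197*(-240 + P(11)) = (216883/37807700207 + 226618) + 197*(-240 + 11) = 8567905405726809/37807700207 + 197*(-229) = 8567905405726809/37807700207 - 45113 = 6862286626288418/37807700207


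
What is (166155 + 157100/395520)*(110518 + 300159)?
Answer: 1349439092294395/19776 ≈ 6.8236e+10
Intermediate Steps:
(166155 + 157100/395520)*(110518 + 300159) = (166155 + 157100*(1/395520))*410677 = (166155 + 7855/19776)*410677 = (3285889135/19776)*410677 = 1349439092294395/19776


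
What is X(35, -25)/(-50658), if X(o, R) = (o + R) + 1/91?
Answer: -911/4609878 ≈ -0.00019762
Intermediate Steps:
X(o, R) = 1/91 + R + o (X(o, R) = (R + o) + 1/91 = 1/91 + R + o)
X(35, -25)/(-50658) = (1/91 - 25 + 35)/(-50658) = (911/91)*(-1/50658) = -911/4609878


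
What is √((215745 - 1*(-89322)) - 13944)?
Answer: 3*√32347 ≈ 539.56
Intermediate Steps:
√((215745 - 1*(-89322)) - 13944) = √((215745 + 89322) - 13944) = √(305067 - 13944) = √291123 = 3*√32347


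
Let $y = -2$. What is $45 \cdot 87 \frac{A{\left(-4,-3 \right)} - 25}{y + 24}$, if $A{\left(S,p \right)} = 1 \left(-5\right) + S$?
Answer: $- \frac{66555}{11} \approx -6050.5$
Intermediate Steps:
$A{\left(S,p \right)} = -5 + S$
$45 \cdot 87 \frac{A{\left(-4,-3 \right)} - 25}{y + 24} = 45 \cdot 87 \frac{\left(-5 - 4\right) - 25}{-2 + 24} = 3915 \frac{-9 - 25}{22} = 3915 \left(\left(-34\right) \frac{1}{22}\right) = 3915 \left(- \frac{17}{11}\right) = - \frac{66555}{11}$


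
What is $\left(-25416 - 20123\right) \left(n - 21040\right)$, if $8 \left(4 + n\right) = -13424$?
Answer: $1034737158$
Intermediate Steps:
$n = -1682$ ($n = -4 + \frac{1}{8} \left(-13424\right) = -4 - 1678 = -1682$)
$\left(-25416 - 20123\right) \left(n - 21040\right) = \left(-25416 - 20123\right) \left(-1682 - 21040\right) = \left(-45539\right) \left(-22722\right) = 1034737158$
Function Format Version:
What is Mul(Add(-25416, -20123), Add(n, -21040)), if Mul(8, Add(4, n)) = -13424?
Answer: 1034737158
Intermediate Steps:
n = -1682 (n = Add(-4, Mul(Rational(1, 8), -13424)) = Add(-4, -1678) = -1682)
Mul(Add(-25416, -20123), Add(n, -21040)) = Mul(Add(-25416, -20123), Add(-1682, -21040)) = Mul(-45539, -22722) = 1034737158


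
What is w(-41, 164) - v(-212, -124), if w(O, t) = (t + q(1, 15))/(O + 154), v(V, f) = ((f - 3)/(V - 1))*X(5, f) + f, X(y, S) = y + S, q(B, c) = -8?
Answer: 4725553/24069 ≈ 196.33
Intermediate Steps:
X(y, S) = S + y
v(V, f) = f + (-3 + f)*(5 + f)/(-1 + V) (v(V, f) = ((f - 3)/(V - 1))*(f + 5) + f = ((-3 + f)/(-1 + V))*(5 + f) + f = (-3 + f)*(5 + f)/(-1 + V) + f = f + (-3 + f)*(5 + f)/(-1 + V))
w(O, t) = (-8 + t)/(154 + O) (w(O, t) = (t - 8)/(O + 154) = (-8 + t)/(154 + O))
w(-41, 164) - v(-212, -124) = (-8 + 164)/(154 - 41) - (-15 - 124 + (-124)**2 - 212*(-124))/(-1 - 212) = 156/113 - (-15 - 124 + 15376 + 26288)/(-213) = (1/113)*156 - (-1)*41525/213 = 156/113 - 1*(-41525/213) = 156/113 + 41525/213 = 4725553/24069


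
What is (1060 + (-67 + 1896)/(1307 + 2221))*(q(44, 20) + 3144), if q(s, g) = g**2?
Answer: 1657488487/441 ≈ 3.7585e+6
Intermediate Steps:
(1060 + (-67 + 1896)/(1307 + 2221))*(q(44, 20) + 3144) = (1060 + (-67 + 1896)/(1307 + 2221))*(20**2 + 3144) = (1060 + 1829/3528)*(400 + 3144) = (1060 + 1829*(1/3528))*3544 = (1060 + 1829/3528)*3544 = (3741509/3528)*3544 = 1657488487/441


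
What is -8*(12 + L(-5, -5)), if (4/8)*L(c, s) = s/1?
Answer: -16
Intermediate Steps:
L(c, s) = 2*s (L(c, s) = 2*(s/1) = 2*(s*1) = 2*s)
-8*(12 + L(-5, -5)) = -8*(12 + 2*(-5)) = -8*(12 - 10) = -8*2 = -16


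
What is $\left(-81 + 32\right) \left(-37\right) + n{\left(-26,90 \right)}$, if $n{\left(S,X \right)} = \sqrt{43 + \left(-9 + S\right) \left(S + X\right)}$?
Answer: $1813 + 13 i \sqrt{13} \approx 1813.0 + 46.872 i$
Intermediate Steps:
$\left(-81 + 32\right) \left(-37\right) + n{\left(-26,90 \right)} = \left(-81 + 32\right) \left(-37\right) + \sqrt{43 + \left(-26\right)^{2} - -234 - 810 - 2340} = \left(-49\right) \left(-37\right) + \sqrt{43 + 676 + 234 - 810 - 2340} = 1813 + \sqrt{-2197} = 1813 + 13 i \sqrt{13}$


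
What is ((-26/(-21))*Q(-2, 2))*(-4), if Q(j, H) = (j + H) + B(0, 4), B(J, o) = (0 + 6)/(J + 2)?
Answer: -104/7 ≈ -14.857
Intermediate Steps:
B(J, o) = 6/(2 + J)
Q(j, H) = 3 + H + j (Q(j, H) = (j + H) + 6/(2 + 0) = (H + j) + 6/2 = (H + j) + 6*(1/2) = (H + j) + 3 = 3 + H + j)
((-26/(-21))*Q(-2, 2))*(-4) = ((-26/(-21))*(3 + 2 - 2))*(-4) = (-26*(-1/21)*3)*(-4) = ((26/21)*3)*(-4) = (26/7)*(-4) = -104/7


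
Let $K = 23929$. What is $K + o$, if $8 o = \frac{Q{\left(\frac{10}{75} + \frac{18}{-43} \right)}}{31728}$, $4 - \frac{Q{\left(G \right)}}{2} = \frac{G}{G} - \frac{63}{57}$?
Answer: $\frac{9616777965}{401888} \approx 23929.0$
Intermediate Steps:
$Q{\left(G \right)} = \frac{156}{19}$ ($Q{\left(G \right)} = 8 - 2 \left(\frac{G}{G} - \frac{63}{57}\right) = 8 - 2 \left(1 - \frac{21}{19}\right) = 8 - - \frac{4}{19} = 8 + \frac{4}{19} = \frac{156}{19}$)
$o = \frac{13}{401888}$ ($o = \frac{\frac{156}{19} \cdot \frac{1}{31728}}{8} = \frac{1}{8} \cdot \frac{13}{50236} = \frac{13}{401888} \approx 3.2347 \cdot 10^{-5}$)
$K + o = 23929 + \frac{13}{401888} = \frac{9616777965}{401888}$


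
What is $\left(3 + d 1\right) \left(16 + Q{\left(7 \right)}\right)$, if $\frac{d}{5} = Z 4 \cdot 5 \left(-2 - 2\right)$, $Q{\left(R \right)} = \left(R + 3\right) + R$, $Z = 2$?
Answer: $-26301$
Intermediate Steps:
$Q{\left(R \right)} = 3 + 2 R$ ($Q{\left(R \right)} = \left(3 + R\right) + R = 3 + 2 R$)
$d = -800$ ($d = 5 \cdot 2 \cdot 4 \cdot 5 \left(-2 - 2\right) = 5 \cdot 8 \cdot 5 \left(-4\right) = 5 \cdot 8 \left(-20\right) = 5 \left(-160\right) = -800$)
$\left(3 + d 1\right) \left(16 + Q{\left(7 \right)}\right) = \left(3 - 800\right) \left(16 + \left(3 + 2 \cdot 7\right)\right) = \left(3 - 800\right) \left(16 + \left(3 + 14\right)\right) = - 797 \left(16 + 17\right) = \left(-797\right) 33 = -26301$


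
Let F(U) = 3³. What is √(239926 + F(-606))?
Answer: 7*√4897 ≈ 489.85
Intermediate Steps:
F(U) = 27
√(239926 + F(-606)) = √(239926 + 27) = √239953 = 7*√4897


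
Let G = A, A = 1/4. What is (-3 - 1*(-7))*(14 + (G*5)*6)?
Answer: 86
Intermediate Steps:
A = ¼ (A = 1*(¼) = ¼ ≈ 0.25000)
G = ¼ ≈ 0.25000
(-3 - 1*(-7))*(14 + (G*5)*6) = (-3 - 1*(-7))*(14 + ((¼)*5)*6) = (-3 + 7)*(14 + (5/4)*6) = 4*(14 + 15/2) = 4*(43/2) = 86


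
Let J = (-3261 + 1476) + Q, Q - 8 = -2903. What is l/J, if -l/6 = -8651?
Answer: -8651/780 ≈ -11.091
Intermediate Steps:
Q = -2895 (Q = 8 - 2903 = -2895)
J = -4680 (J = (-3261 + 1476) - 2895 = -1785 - 2895 = -4680)
l = 51906 (l = -6*(-8651) = 51906)
l/J = 51906/(-4680) = 51906*(-1/4680) = -8651/780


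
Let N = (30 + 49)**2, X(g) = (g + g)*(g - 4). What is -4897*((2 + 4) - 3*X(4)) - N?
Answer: -35623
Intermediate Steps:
X(g) = 2*g*(-4 + g) (X(g) = (2*g)*(-4 + g) = 2*g*(-4 + g))
N = 6241 (N = 79**2 = 6241)
-4897*((2 + 4) - 3*X(4)) - N = -4897*((2 + 4) - 6*4*(-4 + 4)) - 1*6241 = -4897*(6 - 6*4*0) - 6241 = -4897*(6 - 3*0) - 6241 = -4897*(6 + 0) - 6241 = -4897*6 - 6241 = -29382 - 6241 = -35623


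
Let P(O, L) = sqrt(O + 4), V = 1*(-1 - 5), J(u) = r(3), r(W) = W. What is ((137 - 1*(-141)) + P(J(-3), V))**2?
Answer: (278 + sqrt(7))**2 ≈ 78762.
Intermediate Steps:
J(u) = 3
V = -6 (V = 1*(-6) = -6)
P(O, L) = sqrt(4 + O)
((137 - 1*(-141)) + P(J(-3), V))**2 = ((137 - 1*(-141)) + sqrt(4 + 3))**2 = ((137 + 141) + sqrt(7))**2 = (278 + sqrt(7))**2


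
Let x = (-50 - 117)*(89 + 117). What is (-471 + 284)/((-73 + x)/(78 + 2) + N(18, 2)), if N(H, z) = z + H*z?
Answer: 2992/6287 ≈ 0.47590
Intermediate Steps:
x = -34402 (x = -167*206 = -34402)
(-471 + 284)/((-73 + x)/(78 + 2) + N(18, 2)) = (-471 + 284)/((-73 - 34402)/(78 + 2) + 2*(1 + 18)) = -187/(-34475/80 + 2*19) = -187/(-34475*1/80 + 38) = -187/(-6895/16 + 38) = -187/(-6287/16) = -187*(-16/6287) = 2992/6287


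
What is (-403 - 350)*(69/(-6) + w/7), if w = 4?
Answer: 115209/14 ≈ 8229.2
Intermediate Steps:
(-403 - 350)*(69/(-6) + w/7) = (-403 - 350)*(69/(-6) + 4/7) = -753*(69*(-1/6) + 4*(1/7)) = -753*(-23/2 + 4/7) = -753*(-153/14) = 115209/14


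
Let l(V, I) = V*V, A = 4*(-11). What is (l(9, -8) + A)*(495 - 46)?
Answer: 16613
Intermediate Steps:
A = -44
l(V, I) = V²
(l(9, -8) + A)*(495 - 46) = (9² - 44)*(495 - 46) = (81 - 44)*449 = 37*449 = 16613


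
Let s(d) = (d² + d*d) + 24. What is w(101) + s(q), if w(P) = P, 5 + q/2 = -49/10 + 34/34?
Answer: 18967/25 ≈ 758.68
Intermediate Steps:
q = -89/5 (q = -10 + 2*(-49/10 + 34/34) = -10 + 2*(-49*⅒ + 34*(1/34)) = -10 + 2*(-49/10 + 1) = -10 + 2*(-39/10) = -10 - 39/5 = -89/5 ≈ -17.800)
s(d) = 24 + 2*d² (s(d) = (d² + d²) + 24 = 2*d² + 24 = 24 + 2*d²)
w(101) + s(q) = 101 + (24 + 2*(-89/5)²) = 101 + (24 + 2*(7921/25)) = 101 + (24 + 15842/25) = 101 + 16442/25 = 18967/25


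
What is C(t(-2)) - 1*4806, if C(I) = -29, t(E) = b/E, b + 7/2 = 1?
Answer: -4835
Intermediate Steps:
b = -5/2 (b = -7/2 + 1 = -5/2 ≈ -2.5000)
t(E) = -5/(2*E)
C(t(-2)) - 1*4806 = -29 - 1*4806 = -29 - 4806 = -4835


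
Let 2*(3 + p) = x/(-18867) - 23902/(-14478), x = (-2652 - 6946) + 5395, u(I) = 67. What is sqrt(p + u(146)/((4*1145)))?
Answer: I*sqrt(61677360184585696485)/5487089610 ≈ 1.4313*I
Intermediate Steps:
x = -4203 (x = -9598 + 5395 = -4203)
p = -4943546/2396109 (p = -3 + (-4203/(-18867) - 23902/(-14478))/2 = -3 + (-4203*(-1/18867) - 23902*(-1/14478))/2 = -3 + (1401/6289 + 629/381)/2 = -3 + (1/2)*(4489562/2396109) = -3 + 2244781/2396109 = -4943546/2396109 ≈ -2.0632)
sqrt(p + u(146)/((4*1145))) = sqrt(-4943546/2396109 + 67/((4*1145))) = sqrt(-4943546/2396109 + 67/4580) = sqrt(-22480901377/10974179220) = I*sqrt(61677360184585696485)/5487089610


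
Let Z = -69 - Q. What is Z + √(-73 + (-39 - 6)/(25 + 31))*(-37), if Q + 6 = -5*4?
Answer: -43 - 37*I*√57862/28 ≈ -43.0 - 317.86*I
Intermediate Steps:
Q = -26 (Q = -6 - 5*4 = -6 - 20 = -26)
Z = -43 (Z = -69 - 1*(-26) = -69 + 26 = -43)
Z + √(-73 + (-39 - 6)/(25 + 31))*(-37) = -43 + √(-73 + (-39 - 6)/(25 + 31))*(-37) = -43 + √(-73 - 45/56)*(-37) = -43 + √(-4133/56)*(-37) = -43 + (I*√57862/28)*(-37) = -43 - 37*I*√57862/28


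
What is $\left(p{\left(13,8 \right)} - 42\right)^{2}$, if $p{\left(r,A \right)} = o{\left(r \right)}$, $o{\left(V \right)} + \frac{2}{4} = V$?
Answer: $\frac{3481}{4} \approx 870.25$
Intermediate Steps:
$o{\left(V \right)} = - \frac{1}{2} + V$
$p{\left(r,A \right)} = - \frac{1}{2} + r$
$\left(p{\left(13,8 \right)} - 42\right)^{2} = \left(\left(- \frac{1}{2} + 13\right) - 42\right)^{2} = \left(\frac{25}{2} - 42\right)^{2} = \left(- \frac{59}{2}\right)^{2} = \frac{3481}{4}$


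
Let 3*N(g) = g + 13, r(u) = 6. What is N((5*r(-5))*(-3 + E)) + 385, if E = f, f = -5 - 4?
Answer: 808/3 ≈ 269.33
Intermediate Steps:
f = -9
E = -9
N(g) = 13/3 + g/3 (N(g) = (g + 13)/3 = (13 + g)/3 = 13/3 + g/3)
N((5*r(-5))*(-3 + E)) + 385 = (13/3 + ((5*6)*(-3 - 9))/3) + 385 = (13/3 + (30*(-12))/3) + 385 = (13/3 + (⅓)*(-360)) + 385 = (13/3 - 120) + 385 = -347/3 + 385 = 808/3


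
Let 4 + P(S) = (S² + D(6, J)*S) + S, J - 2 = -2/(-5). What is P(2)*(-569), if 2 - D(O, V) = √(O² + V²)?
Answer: -3414 + 6828*√29/5 ≈ 3940.0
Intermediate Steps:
J = 12/5 (J = 2 - 2/(-5) = 2 - 2*(-⅕) = 2 + ⅖ = 12/5 ≈ 2.4000)
D(O, V) = 2 - √(O² + V²)
P(S) = -4 + S + S² + S*(2 - 6*√29/5) (P(S) = -4 + ((S² + (2 - √(6² + (12/5)²))*S) + S) = -4 + ((S² + (2 - √(36 + 144/25))*S) + S) = -4 + ((S² + (2 - √(1044/25))*S) + S) = -4 + ((S² + (2 - 6*√29/5)*S) + S) = -4 + ((S² + S*(2 - 6*√29/5)) + S) = -4 + (S + S² + S*(2 - 6*√29/5)) = -4 + S + S² + S*(2 - 6*√29/5))
P(2)*(-569) = (-4 + 2² + 3*2 - 6/5*2*√29)*(-569) = (-4 + 4 + 6 - 12*√29/5)*(-569) = (6 - 12*√29/5)*(-569) = -3414 + 6828*√29/5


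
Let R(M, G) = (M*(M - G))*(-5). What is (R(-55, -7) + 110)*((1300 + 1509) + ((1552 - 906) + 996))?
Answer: -58263590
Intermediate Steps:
R(M, G) = -5*M*(M - G)
(R(-55, -7) + 110)*((1300 + 1509) + ((1552 - 906) + 996)) = (5*(-55)*(-7 - 1*(-55)) + 110)*((1300 + 1509) + ((1552 - 906) + 996)) = (5*(-55)*(-7 + 55) + 110)*(2809 + (646 + 996)) = (5*(-55)*48 + 110)*(2809 + 1642) = (-13200 + 110)*4451 = -13090*4451 = -58263590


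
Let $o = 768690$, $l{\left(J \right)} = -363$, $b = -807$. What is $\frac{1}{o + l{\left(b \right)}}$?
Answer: $\frac{1}{768327} \approx 1.3015 \cdot 10^{-6}$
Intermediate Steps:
$\frac{1}{o + l{\left(b \right)}} = \frac{1}{768690 - 363} = \frac{1}{768327}$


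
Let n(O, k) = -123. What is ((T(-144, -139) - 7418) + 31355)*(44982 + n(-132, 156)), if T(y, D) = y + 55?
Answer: 1069797432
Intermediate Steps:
T(y, D) = 55 + y
((T(-144, -139) - 7418) + 31355)*(44982 + n(-132, 156)) = (((55 - 144) - 7418) + 31355)*(44982 - 123) = ((-89 - 7418) + 31355)*44859 = (-7507 + 31355)*44859 = 23848*44859 = 1069797432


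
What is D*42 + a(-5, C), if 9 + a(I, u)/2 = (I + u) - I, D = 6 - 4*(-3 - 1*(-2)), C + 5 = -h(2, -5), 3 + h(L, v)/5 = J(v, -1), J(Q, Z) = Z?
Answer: 432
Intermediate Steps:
h(L, v) = -20 (h(L, v) = -15 + 5*(-1) = -15 - 5 = -20)
C = 15 (C = -5 - 1*(-20) = -5 + 20 = 15)
D = 10 (D = 6 - 4*(-3 + 2) = 6 - 4*(-1) = 6 + 4 = 10)
a(I, u) = -18 + 2*u (a(I, u) = -18 + 2*((I + u) - I) = -18 + 2*u)
D*42 + a(-5, C) = 10*42 + (-18 + 2*15) = 420 + (-18 + 30) = 420 + 12 = 432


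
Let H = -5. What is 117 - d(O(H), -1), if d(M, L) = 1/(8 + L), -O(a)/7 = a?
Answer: 818/7 ≈ 116.86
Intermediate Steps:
O(a) = -7*a
117 - d(O(H), -1) = 117 - 1/(8 - 1) = 117 - 1/7 = 117 - 1*⅐ = 117 - ⅐ = 818/7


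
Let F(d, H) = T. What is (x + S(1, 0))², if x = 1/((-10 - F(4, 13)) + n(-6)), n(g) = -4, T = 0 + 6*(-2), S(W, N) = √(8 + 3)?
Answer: 45/4 - √11 ≈ 7.9334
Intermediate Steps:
S(W, N) = √11
T = -12 (T = 0 - 12 = -12)
F(d, H) = -12
x = -½ (x = 1/((-10 - 1*(-12)) - 4) = 1/((-10 + 12) - 4) = 1/(2 - 4) = 1/(-2) = -½ ≈ -0.50000)
(x + S(1, 0))² = (-½ + √11)²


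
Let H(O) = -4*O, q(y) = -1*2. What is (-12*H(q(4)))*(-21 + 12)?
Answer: 864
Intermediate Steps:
q(y) = -2
(-12*H(q(4)))*(-21 + 12) = (-(-48)*(-2))*(-21 + 12) = -12*8*(-9) = -96*(-9) = 864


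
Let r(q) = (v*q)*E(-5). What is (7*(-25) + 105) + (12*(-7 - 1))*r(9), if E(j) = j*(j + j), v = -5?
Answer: 215930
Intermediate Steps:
E(j) = 2*j² (E(j) = j*(2*j) = 2*j²)
r(q) = -250*q (r(q) = (-5*q)*(2*(-5)²) = (-5*q)*(2*25) = -5*q*50 = -250*q)
(7*(-25) + 105) + (12*(-7 - 1))*r(9) = (7*(-25) + 105) + (12*(-7 - 1))*(-250*9) = (-175 + 105) + (12*(-8))*(-2250) = -70 - 96*(-2250) = -70 + 216000 = 215930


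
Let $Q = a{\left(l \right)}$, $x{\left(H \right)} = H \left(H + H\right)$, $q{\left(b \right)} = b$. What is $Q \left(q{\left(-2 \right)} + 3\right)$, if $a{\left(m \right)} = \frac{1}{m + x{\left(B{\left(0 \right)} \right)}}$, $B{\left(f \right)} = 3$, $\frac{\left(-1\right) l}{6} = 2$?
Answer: $\frac{1}{6} \approx 0.16667$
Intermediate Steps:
$l = -12$ ($l = \left(-6\right) 2 = -12$)
$x{\left(H \right)} = 2 H^{2}$ ($x{\left(H \right)} = H 2 H = 2 H^{2}$)
$a{\left(m \right)} = \frac{1}{18 + m}$ ($a{\left(m \right)} = \frac{1}{m + 2 \cdot 3^{2}} = \frac{1}{m + 2 \cdot 9} = \frac{1}{m + 18} = \frac{1}{18 + m}$)
$Q = \frac{1}{6}$ ($Q = \frac{1}{18 - 12} = \frac{1}{6} \approx 0.16667$)
$Q \left(q{\left(-2 \right)} + 3\right) = \frac{-2 + 3}{6} = \frac{1}{6} \cdot 1 = \frac{1}{6}$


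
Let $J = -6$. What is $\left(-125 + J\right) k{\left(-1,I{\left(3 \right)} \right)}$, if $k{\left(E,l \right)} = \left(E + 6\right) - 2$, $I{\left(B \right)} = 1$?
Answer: $-393$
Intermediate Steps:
$k{\left(E,l \right)} = 4 + E$ ($k{\left(E,l \right)} = \left(6 + E\right) - 2 = 4 + E$)
$\left(-125 + J\right) k{\left(-1,I{\left(3 \right)} \right)} = \left(-125 - 6\right) \left(4 - 1\right) = \left(-131\right) 3 = -393$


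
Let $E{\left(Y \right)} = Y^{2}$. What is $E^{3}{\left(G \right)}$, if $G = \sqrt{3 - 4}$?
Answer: $-1$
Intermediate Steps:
$G = i$ ($G = \sqrt{-1} = i \approx 1.0 i$)
$E^{3}{\left(G \right)} = \left(i^{2}\right)^{3} = \left(-1\right)^{3} = -1$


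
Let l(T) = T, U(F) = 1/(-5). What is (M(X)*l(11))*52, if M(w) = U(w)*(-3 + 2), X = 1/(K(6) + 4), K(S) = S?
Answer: 572/5 ≈ 114.40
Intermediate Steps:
U(F) = -⅕
X = ⅒ (X = 1/(6 + 4) = 1/10 = ⅒ ≈ 0.10000)
M(w) = ⅕ (M(w) = -(-3 + 2)/5 = -⅕*(-1) = ⅕)
(M(X)*l(11))*52 = ((⅕)*11)*52 = (11/5)*52 = 572/5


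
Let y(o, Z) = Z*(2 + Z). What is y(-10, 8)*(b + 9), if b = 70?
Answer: 6320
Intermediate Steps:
y(-10, 8)*(b + 9) = (8*(2 + 8))*(70 + 9) = (8*10)*79 = 80*79 = 6320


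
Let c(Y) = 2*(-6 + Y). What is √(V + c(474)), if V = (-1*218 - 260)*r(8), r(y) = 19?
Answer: I*√8146 ≈ 90.255*I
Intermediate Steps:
V = -9082 (V = (-1*218 - 260)*19 = (-218 - 260)*19 = -478*19 = -9082)
c(Y) = -12 + 2*Y
√(V + c(474)) = √(-9082 + (-12 + 2*474)) = √(-9082 + (-12 + 948)) = √(-9082 + 936) = √(-8146) = I*√8146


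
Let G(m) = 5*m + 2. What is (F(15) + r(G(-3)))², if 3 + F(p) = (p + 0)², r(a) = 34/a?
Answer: 8133904/169 ≈ 48130.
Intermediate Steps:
G(m) = 2 + 5*m
F(p) = -3 + p² (F(p) = -3 + (p + 0)² = -3 + p²)
(F(15) + r(G(-3)))² = ((-3 + 15²) + 34/(2 + 5*(-3)))² = ((-3 + 225) + 34/(2 - 15))² = (222 + 34/(-13))² = (222 + 34*(-1/13))² = (222 - 34/13)² = (2852/13)² = 8133904/169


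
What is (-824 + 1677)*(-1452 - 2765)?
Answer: -3597101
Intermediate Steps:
(-824 + 1677)*(-1452 - 2765) = 853*(-4217) = -3597101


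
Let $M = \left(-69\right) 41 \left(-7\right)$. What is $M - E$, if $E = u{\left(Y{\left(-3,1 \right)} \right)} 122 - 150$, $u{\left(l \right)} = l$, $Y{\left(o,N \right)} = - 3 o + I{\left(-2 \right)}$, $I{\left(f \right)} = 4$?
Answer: $18367$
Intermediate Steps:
$Y{\left(o,N \right)} = 4 - 3 o$ ($Y{\left(o,N \right)} = - 3 o + 4 = 4 - 3 o$)
$M = 19803$ ($M = \left(-2829\right) \left(-7\right) = 19803$)
$E = 1436$ ($E = \left(4 - -9\right) 122 - 150 = \left(4 + 9\right) 122 - 150 = 13 \cdot 122 - 150 = 1586 - 150 = 1436$)
$M - E = 19803 - 1436 = 18367$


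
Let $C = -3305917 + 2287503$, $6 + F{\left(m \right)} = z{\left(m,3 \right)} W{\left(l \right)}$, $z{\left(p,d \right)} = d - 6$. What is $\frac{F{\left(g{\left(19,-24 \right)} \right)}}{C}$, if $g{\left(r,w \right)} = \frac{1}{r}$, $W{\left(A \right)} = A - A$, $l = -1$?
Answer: $\frac{3}{509207} \approx 5.8915 \cdot 10^{-6}$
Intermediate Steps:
$z{\left(p,d \right)} = -6 + d$ ($z{\left(p,d \right)} = d - 6 = -6 + d$)
$W{\left(A \right)} = 0$
$F{\left(m \right)} = -6$ ($F{\left(m \right)} = -6 + \left(-6 + 3\right) 0 = -6 - 0 = -6 + 0 = -6$)
$C = -1018414$
$\frac{F{\left(g{\left(19,-24 \right)} \right)}}{C} = - \frac{6}{-1018414} = \left(-6\right) \left(- \frac{1}{1018414}\right) = \frac{3}{509207}$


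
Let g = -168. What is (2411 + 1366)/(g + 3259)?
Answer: 3777/3091 ≈ 1.2219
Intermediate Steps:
(2411 + 1366)/(g + 3259) = (2411 + 1366)/(-168 + 3259) = 3777/3091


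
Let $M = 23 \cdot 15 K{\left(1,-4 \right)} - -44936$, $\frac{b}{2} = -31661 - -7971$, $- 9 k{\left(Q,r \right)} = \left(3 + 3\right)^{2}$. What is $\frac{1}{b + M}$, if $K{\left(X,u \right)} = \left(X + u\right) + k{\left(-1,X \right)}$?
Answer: $- \frac{1}{4859} \approx -0.0002058$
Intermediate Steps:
$k{\left(Q,r \right)} = -4$ ($k{\left(Q,r \right)} = - \frac{\left(3 + 3\right)^{2}}{9} = - \frac{6^{2}}{9} = \left(- \frac{1}{9}\right) 36 = -4$)
$K{\left(X,u \right)} = -4 + X + u$ ($K{\left(X,u \right)} = \left(X + u\right) - 4 = -4 + X + u$)
$b = -47380$ ($b = 2 \left(-31661 - -7971\right) = 2 \left(-31661 + 7971\right) = 2 \left(-23690\right) = -47380$)
$M = 42521$ ($M = 23 \cdot 15 \left(-4 + 1 - 4\right) - -44936 = 345 \left(-7\right) + 44936 = -2415 + 44936 = 42521$)
$\frac{1}{b + M} = \frac{1}{-47380 + 42521} = \frac{1}{-4859} = - \frac{1}{4859}$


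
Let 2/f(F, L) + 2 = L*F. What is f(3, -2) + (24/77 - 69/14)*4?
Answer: -5765/308 ≈ -18.718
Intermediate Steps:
f(F, L) = 2/(-2 + F*L) (f(F, L) = 2/(-2 + L*F) = 2/(-2 + F*L))
f(3, -2) + (24/77 - 69/14)*4 = 2/(-2 + 3*(-2)) + (24/77 - 69/14)*4 = 2/(-2 - 6) + (24*(1/77) - 69*1/14)*4 = 2/(-8) + (24/77 - 69/14)*4 = 2*(-⅛) - 711/154*4 = -¼ - 1422/77 = -5765/308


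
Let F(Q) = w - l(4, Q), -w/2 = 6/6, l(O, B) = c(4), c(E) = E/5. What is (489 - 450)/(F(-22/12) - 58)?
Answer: -195/304 ≈ -0.64145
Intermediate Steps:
c(E) = E/5 (c(E) = E*(1/5) = E/5)
l(O, B) = 4/5 (l(O, B) = (1/5)*4 = 4/5)
w = -2 (w = -12/6 = -2*1 = -2)
F(Q) = -14/5 (F(Q) = -2 - 1*4/5 = -2 - 4/5 = -14/5)
(489 - 450)/(F(-22/12) - 58) = (489 - 450)/(-14/5 - 58) = 39/(-304/5) = 39*(-5/304) = -195/304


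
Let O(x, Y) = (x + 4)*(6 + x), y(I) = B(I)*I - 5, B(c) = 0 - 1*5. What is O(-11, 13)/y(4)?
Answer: -7/5 ≈ -1.4000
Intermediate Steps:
B(c) = -5 (B(c) = 0 - 5 = -5)
y(I) = -5 - 5*I (y(I) = -5*I - 5 = -5 - 5*I)
O(x, Y) = (4 + x)*(6 + x)
O(-11, 13)/y(4) = (24 + (-11)² + 10*(-11))/(-5 - 5*4) = (24 + 121 - 110)/(-5 - 20) = 35/(-25) = 35*(-1/25) = -7/5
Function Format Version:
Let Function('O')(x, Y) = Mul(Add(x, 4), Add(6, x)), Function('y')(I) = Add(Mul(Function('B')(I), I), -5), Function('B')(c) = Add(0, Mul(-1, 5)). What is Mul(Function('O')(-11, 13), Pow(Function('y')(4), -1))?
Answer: Rational(-7, 5) ≈ -1.4000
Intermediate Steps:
Function('B')(c) = -5 (Function('B')(c) = Add(0, -5) = -5)
Function('y')(I) = Add(-5, Mul(-5, I)) (Function('y')(I) = Add(Mul(-5, I), -5) = Add(-5, Mul(-5, I)))
Function('O')(x, Y) = Mul(Add(4, x), Add(6, x))
Mul(Function('O')(-11, 13), Pow(Function('y')(4), -1)) = Mul(Add(24, Pow(-11, 2), Mul(10, -11)), Pow(Add(-5, Mul(-5, 4)), -1)) = Mul(Add(24, 121, -110), Pow(Add(-5, -20), -1)) = Mul(35, Pow(-25, -1)) = Mul(35, Rational(-1, 25)) = Rational(-7, 5)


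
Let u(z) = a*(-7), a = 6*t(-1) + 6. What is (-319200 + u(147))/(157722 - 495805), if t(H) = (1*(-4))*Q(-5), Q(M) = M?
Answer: 320082/338083 ≈ 0.94676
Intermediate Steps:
t(H) = 20 (t(H) = (1*(-4))*(-5) = -4*(-5) = 20)
a = 126 (a = 6*20 + 6 = 120 + 6 = 126)
u(z) = -882 (u(z) = 126*(-7) = -882)
(-319200 + u(147))/(157722 - 495805) = (-319200 - 882)/(157722 - 495805) = -320082/(-338083) = -320082*(-1/338083) = 320082/338083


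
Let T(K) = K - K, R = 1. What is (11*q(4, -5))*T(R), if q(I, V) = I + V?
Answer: 0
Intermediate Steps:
T(K) = 0
(11*q(4, -5))*T(R) = (11*(4 - 5))*0 = (11*(-1))*0 = -11*0 = 0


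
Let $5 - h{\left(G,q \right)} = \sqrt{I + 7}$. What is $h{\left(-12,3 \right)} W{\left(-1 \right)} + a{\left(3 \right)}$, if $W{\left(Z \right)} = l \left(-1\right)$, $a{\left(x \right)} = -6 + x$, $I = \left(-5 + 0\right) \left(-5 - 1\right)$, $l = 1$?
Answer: $-8 + \sqrt{37} \approx -1.9172$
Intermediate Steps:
$I = 30$ ($I = \left(-5\right) \left(-6\right) = 30$)
$h{\left(G,q \right)} = 5 - \sqrt{37}$ ($h{\left(G,q \right)} = 5 - \sqrt{30 + 7} = 5 - \sqrt{37}$)
$W{\left(Z \right)} = -1$ ($W{\left(Z \right)} = 1 \left(-1\right) = -1$)
$h{\left(-12,3 \right)} W{\left(-1 \right)} + a{\left(3 \right)} = \left(5 - \sqrt{37}\right) \left(-1\right) + \left(-6 + 3\right) = \left(-5 + \sqrt{37}\right) - 3 = -8 + \sqrt{37}$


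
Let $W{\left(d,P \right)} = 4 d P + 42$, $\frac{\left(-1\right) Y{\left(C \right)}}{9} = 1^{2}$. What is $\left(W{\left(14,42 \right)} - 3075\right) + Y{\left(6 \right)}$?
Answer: $-690$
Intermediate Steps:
$Y{\left(C \right)} = -9$ ($Y{\left(C \right)} = - 9 \cdot 1^{2} = \left(-9\right) 1 = -9$)
$W{\left(d,P \right)} = 42 + 4 P d$ ($W{\left(d,P \right)} = 4 P d + 42 = 42 + 4 P d$)
$\left(W{\left(14,42 \right)} - 3075\right) + Y{\left(6 \right)} = \left(\left(42 + 4 \cdot 42 \cdot 14\right) - 3075\right) - 9 = \left(\left(42 + 2352\right) - 3075\right) - 9 = \left(2394 - 3075\right) - 9 = -681 - 9 = -690$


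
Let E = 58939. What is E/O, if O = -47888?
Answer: -58939/47888 ≈ -1.2308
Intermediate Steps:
E/O = 58939/(-47888) = 58939*(-1/47888) = -58939/47888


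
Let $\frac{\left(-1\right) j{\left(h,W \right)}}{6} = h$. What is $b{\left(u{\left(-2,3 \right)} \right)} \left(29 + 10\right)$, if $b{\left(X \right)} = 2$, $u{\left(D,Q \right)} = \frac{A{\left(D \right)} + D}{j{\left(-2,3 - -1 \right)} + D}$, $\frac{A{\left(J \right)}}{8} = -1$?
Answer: $78$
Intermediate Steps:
$j{\left(h,W \right)} = - 6 h$
$A{\left(J \right)} = -8$ ($A{\left(J \right)} = 8 \left(-1\right) = -8$)
$u{\left(D,Q \right)} = \frac{-8 + D}{12 + D}$ ($u{\left(D,Q \right)} = \frac{-8 + D}{\left(-6\right) \left(-2\right) + D} = \frac{-8 + D}{12 + D}$)
$b{\left(u{\left(-2,3 \right)} \right)} \left(29 + 10\right) = 2 \left(29 + 10\right) = 2 \cdot 39 = 78$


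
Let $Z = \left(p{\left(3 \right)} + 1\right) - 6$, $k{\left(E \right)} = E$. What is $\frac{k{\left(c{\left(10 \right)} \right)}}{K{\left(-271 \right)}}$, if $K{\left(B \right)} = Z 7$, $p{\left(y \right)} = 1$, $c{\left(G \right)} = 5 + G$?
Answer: $- \frac{15}{28} \approx -0.53571$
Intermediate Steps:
$Z = -4$ ($Z = \left(1 + 1\right) - 6 = 2 - 6 = -4$)
$K{\left(B \right)} = -28$ ($K{\left(B \right)} = \left(-4\right) 7 = -28$)
$\frac{k{\left(c{\left(10 \right)} \right)}}{K{\left(-271 \right)}} = \frac{5 + 10}{-28} = 15 \left(- \frac{1}{28}\right) = - \frac{15}{28}$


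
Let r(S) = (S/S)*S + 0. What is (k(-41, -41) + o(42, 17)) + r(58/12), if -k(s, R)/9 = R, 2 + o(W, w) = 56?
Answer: 2567/6 ≈ 427.83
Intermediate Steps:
o(W, w) = 54 (o(W, w) = -2 + 56 = 54)
k(s, R) = -9*R
r(S) = S (r(S) = 1*S + 0 = S + 0 = S)
(k(-41, -41) + o(42, 17)) + r(58/12) = (-9*(-41) + 54) + 58/12 = (369 + 54) + 58*(1/12) = 423 + 29/6 = 2567/6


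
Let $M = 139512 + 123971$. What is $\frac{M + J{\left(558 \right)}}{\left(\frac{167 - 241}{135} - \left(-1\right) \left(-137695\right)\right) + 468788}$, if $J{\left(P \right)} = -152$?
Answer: $\frac{35549685}{44697481} \approx 0.79534$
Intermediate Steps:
$M = 263483$
$\frac{M + J{\left(558 \right)}}{\left(\frac{167 - 241}{135} - \left(-1\right) \left(-137695\right)\right) + 468788} = \frac{263483 - 152}{\left(\frac{167 - 241}{135} - \left(-1\right) \left(-137695\right)\right) + 468788} = \frac{263331}{\left(\frac{1}{135} \left(-74\right) - 137695\right) + 468788} = \frac{263331}{\left(- \frac{74}{135} - 137695\right) + 468788} = \frac{263331}{- \frac{18588899}{135} + 468788} = \frac{263331}{\frac{44697481}{135}} = 263331 \cdot \frac{135}{44697481} = \frac{35549685}{44697481}$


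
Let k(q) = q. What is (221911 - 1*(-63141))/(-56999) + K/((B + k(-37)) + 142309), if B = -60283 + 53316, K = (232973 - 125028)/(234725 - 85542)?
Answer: -1150765427044065/230107309249837 ≈ -5.0010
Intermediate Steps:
K = 107945/149183 ≈ 0.72357
B = -6967
(221911 - 1*(-63141))/(-56999) + K/((B + k(-37)) + 142309) = (221911 - 1*(-63141))/(-56999) + 107945/(149183*((-6967 - 37) + 142309)) = (221911 + 63141)*(-1/56999) + 107945/(149183*(-7004 + 142309)) = 285052*(-1/56999) + (107945/149183)/135305 = -285052/56999 + (107945/149183)*(1/135305) = -285052/56999 + 21589/4037041163 = -1150765427044065/230107309249837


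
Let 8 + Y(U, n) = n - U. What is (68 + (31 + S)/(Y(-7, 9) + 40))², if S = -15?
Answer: 42025/9 ≈ 4669.4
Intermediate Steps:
Y(U, n) = -8 + n - U (Y(U, n) = -8 + (n - U) = -8 + n - U)
(68 + (31 + S)/(Y(-7, 9) + 40))² = (68 + (31 - 15)/((-8 + 9 - 1*(-7)) + 40))² = (68 + 16/((-8 + 9 + 7) + 40))² = (68 + 16/(8 + 40))² = (68 + 16/48)² = (68 + 16*(1/48))² = (68 + ⅓)² = (205/3)² = 42025/9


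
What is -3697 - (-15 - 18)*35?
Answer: -2542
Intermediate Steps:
-3697 - (-15 - 18)*35 = -3697 - (-33)*35 = -3697 - 1*(-1155) = -3697 + 1155 = -2542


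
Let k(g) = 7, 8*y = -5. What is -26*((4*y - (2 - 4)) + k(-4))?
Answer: -169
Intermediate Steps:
y = -5/8 (y = (1/8)*(-5) = -5/8 ≈ -0.62500)
-26*((4*y - (2 - 4)) + k(-4)) = -26*((4*(-5/8) - (2 - 4)) + 7) = -26*((-5/2 - 1*(-2)) + 7) = -26*((-5/2 + 2) + 7) = -26*(-1/2 + 7) = -26*13/2 = -169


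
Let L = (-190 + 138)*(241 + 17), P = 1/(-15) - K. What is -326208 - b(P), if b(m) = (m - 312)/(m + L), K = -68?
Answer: -9330527947/28603 ≈ -3.2621e+5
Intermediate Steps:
P = 1019/15 (P = 1/(-15) - 1*(-68) = -1/15 + 68 = 1019/15 ≈ 67.933)
L = -13416 (L = -52*258 = -13416)
b(m) = (-312 + m)/(-13416 + m) (b(m) = (m - 312)/(m - 13416) = (-312 + m)/(-13416 + m))
-326208 - b(P) = -326208 - (-312 + 1019/15)/(-13416 + 1019/15) = -326208 - (-3661)/((-200221/15)*15) = -326208 - (-15)*(-3661)/(200221*15) = -326208 - 1*523/28603 = -326208 - 523/28603 = -9330527947/28603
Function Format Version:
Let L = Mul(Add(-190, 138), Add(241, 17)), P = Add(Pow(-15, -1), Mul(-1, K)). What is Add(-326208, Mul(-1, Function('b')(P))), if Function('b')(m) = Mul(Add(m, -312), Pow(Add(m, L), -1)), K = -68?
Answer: Rational(-9330527947, 28603) ≈ -3.2621e+5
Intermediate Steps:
P = Rational(1019, 15) (P = Add(Pow(-15, -1), Mul(-1, -68)) = Add(Rational(-1, 15), 68) = Rational(1019, 15) ≈ 67.933)
L = -13416 (L = Mul(-52, 258) = -13416)
Function('b')(m) = Mul(Pow(Add(-13416, m), -1), Add(-312, m)) (Function('b')(m) = Mul(Add(m, -312), Pow(Add(m, -13416), -1)) = Mul(Add(-312, m), Pow(Add(-13416, m), -1)) = Mul(Pow(Add(-13416, m), -1), Add(-312, m)))
Add(-326208, Mul(-1, Function('b')(P))) = Add(-326208, Mul(-1, Mul(Pow(Add(-13416, Rational(1019, 15)), -1), Add(-312, Rational(1019, 15))))) = Add(-326208, Mul(-1, Mul(Pow(Rational(-200221, 15), -1), Rational(-3661, 15)))) = Add(-326208, Mul(-1, Mul(Rational(-15, 200221), Rational(-3661, 15)))) = Add(-326208, Mul(-1, Rational(523, 28603))) = Add(-326208, Rational(-523, 28603)) = Rational(-9330527947, 28603)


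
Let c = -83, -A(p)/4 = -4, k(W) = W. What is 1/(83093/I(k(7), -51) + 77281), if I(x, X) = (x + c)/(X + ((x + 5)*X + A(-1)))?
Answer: 76/59634527 ≈ 1.2744e-6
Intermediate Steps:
A(p) = 16 (A(p) = -4*(-4) = 16)
I(x, X) = (-83 + x)/(16 + X + X*(5 + x)) (I(x, X) = (x - 83)/(X + ((x + 5)*X + 16)) = (-83 + x)/(X + ((5 + x)*X + 16)) = (-83 + x)/(X + (X*(5 + x) + 16)) = (-83 + x)/(X + (16 + X*(5 + x))) = (-83 + x)/(16 + X + X*(5 + x)))
1/(83093/I(k(7), -51) + 77281) = 1/(83093/(((-83 + 7)/(16 + 6*(-51) - 51*7))) + 77281) = 1/(83093/((-76/(16 - 306 - 357))) + 77281) = 1/(83093/((-76/(-647))) + 77281) = 1/(83093/((-1/647*(-76))) + 77281) = 1/(83093/(76/647) + 77281) = 1/(83093*(647/76) + 77281) = 1/(53761171/76 + 77281) = 1/(59634527/76) = 76/59634527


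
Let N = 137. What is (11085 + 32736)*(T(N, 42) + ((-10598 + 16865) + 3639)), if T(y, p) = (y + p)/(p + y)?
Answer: 434134647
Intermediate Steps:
T(y, p) = 1 (T(y, p) = (p + y)/(p + y) = 1)
(11085 + 32736)*(T(N, 42) + ((-10598 + 16865) + 3639)) = (11085 + 32736)*(1 + ((-10598 + 16865) + 3639)) = 43821*(1 + (6267 + 3639)) = 43821*(1 + 9906) = 43821*9907 = 434134647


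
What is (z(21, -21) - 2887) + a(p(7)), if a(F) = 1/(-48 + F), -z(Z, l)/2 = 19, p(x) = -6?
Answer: -157951/54 ≈ -2925.0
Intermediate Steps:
z(Z, l) = -38 (z(Z, l) = -2*19 = -38)
(z(21, -21) - 2887) + a(p(7)) = (-38 - 2887) + 1/(-48 - 6) = -2925 + 1/(-54) = -2925 - 1/54 = -157951/54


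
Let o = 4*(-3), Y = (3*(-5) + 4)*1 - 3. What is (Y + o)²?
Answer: 676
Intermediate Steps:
Y = -14 (Y = (-15 + 4)*1 - 3 = -11*1 - 3 = -11 - 3 = -14)
o = -12
(Y + o)² = (-14 - 12)² = (-26)² = 676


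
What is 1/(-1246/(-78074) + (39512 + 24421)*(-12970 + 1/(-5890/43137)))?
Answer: -229927930/190766430335338207 ≈ -1.2053e-9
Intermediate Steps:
1/(-1246/(-78074) + (39512 + 24421)*(-12970 + 1/(-5890/43137))) = 1/(-1246*(-1/78074) + 63933*(-12970 + 1/(-5890*1/43137))) = 1/(623/39037 + 63933*(-12970 + 1/(-5890/43137))) = 1/(623/39037 + 63933*(-12970 - 43137/5890)) = 1/(623/39037 + 63933*(-76436437/5890)) = 1/(623/39037 - 4886810726721/5890) = 1/(-190766430335338207/229927930) = -229927930/190766430335338207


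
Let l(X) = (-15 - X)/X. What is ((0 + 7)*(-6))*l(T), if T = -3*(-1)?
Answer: 252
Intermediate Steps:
T = 3
l(X) = (-15 - X)/X
((0 + 7)*(-6))*l(T) = ((0 + 7)*(-6))*((-15 - 1*3)/3) = (7*(-6))*((-15 - 3)/3) = -14*(-18) = -42*(-6) = 252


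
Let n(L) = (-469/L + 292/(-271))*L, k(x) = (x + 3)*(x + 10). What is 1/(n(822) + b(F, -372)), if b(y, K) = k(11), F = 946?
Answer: -271/287449 ≈ -0.00094278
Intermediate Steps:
k(x) = (3 + x)*(10 + x)
b(y, K) = 294 (b(y, K) = 30 + 11**2 + 13*11 = 30 + 121 + 143 = 294)
n(L) = L*(-292/271 - 469/L) (n(L) = (-469/L + 292*(-1/271))*L = (-469/L - 292/271)*L = (-292/271 - 469/L)*L = L*(-292/271 - 469/L))
1/(n(822) + b(F, -372)) = 1/((-469 - 292/271*822) + 294) = 1/((-469 - 240024/271) + 294) = 1/(-367123/271 + 294) = 1/(-287449/271) = -271/287449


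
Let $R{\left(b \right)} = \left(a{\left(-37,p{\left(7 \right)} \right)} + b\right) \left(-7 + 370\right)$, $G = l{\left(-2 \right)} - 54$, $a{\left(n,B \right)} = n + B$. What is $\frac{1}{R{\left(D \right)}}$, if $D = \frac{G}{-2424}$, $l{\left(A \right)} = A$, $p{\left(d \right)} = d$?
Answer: $- \frac{101}{1099043} \approx -9.1898 \cdot 10^{-5}$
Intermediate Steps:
$a{\left(n,B \right)} = B + n$
$G = -56$ ($G = -2 - 54 = -56$)
$D = \frac{7}{303}$ ($D = - \frac{56}{-2424} = \left(-56\right) \left(- \frac{1}{2424}\right) = \frac{7}{303} \approx 0.023102$)
$R{\left(b \right)} = -10890 + 363 b$ ($R{\left(b \right)} = \left(\left(7 - 37\right) + b\right) \left(-7 + 370\right) = \left(-30 + b\right) 363 = -10890 + 363 b$)
$\frac{1}{R{\left(D \right)}} = \frac{1}{-10890 + 363 \cdot \frac{7}{303}} = \frac{1}{-10890 + \frac{847}{101}} = \frac{1}{- \frac{1099043}{101}} = - \frac{101}{1099043}$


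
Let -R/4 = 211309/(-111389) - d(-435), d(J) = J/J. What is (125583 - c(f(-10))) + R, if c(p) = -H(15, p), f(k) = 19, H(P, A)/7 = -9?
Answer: 13982838072/111389 ≈ 1.2553e+5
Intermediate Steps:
H(P, A) = -63 (H(P, A) = 7*(-9) = -63)
d(J) = 1
c(p) = 63 (c(p) = -1*(-63) = 63)
R = 1290792/111389 (R = -4*(211309/(-111389) - 1*1) = -4*(211309*(-1/111389) - 1) = -4*(-211309/111389 - 1) = -4*(-322698/111389) = 1290792/111389 ≈ 11.588)
(125583 - c(f(-10))) + R = (125583 - 1*63) + 1290792/111389 = (125583 - 63) + 1290792/111389 = 125520 + 1290792/111389 = 13982838072/111389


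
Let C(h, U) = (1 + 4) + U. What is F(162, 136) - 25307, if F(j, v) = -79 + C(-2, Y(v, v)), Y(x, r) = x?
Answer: -25245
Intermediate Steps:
C(h, U) = 5 + U
F(j, v) = -74 + v (F(j, v) = -79 + (5 + v) = -74 + v)
F(162, 136) - 25307 = (-74 + 136) - 25307 = 62 - 25307 = -25245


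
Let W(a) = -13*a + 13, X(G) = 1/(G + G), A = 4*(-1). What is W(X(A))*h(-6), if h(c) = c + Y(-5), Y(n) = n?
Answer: -1287/8 ≈ -160.88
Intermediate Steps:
A = -4
X(G) = 1/(2*G)
W(a) = 13 - 13*a
h(c) = -5 + c (h(c) = c - 5 = -5 + c)
W(X(A))*h(-6) = (13 - 13/(2*(-4)))*(-5 - 6) = (13 - 13*(-1)/(2*4))*(-11) = (13 - 13*(-1/8))*(-11) = (13 + 13/8)*(-11) = (117/8)*(-11) = -1287/8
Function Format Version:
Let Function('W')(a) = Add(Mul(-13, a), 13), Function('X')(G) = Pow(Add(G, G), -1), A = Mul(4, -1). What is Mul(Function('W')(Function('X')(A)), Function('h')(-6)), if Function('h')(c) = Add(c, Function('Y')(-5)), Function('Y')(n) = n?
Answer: Rational(-1287, 8) ≈ -160.88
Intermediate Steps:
A = -4
Function('X')(G) = Mul(Rational(1, 2), Pow(G, -1)) (Function('X')(G) = Pow(Mul(2, G), -1) = Mul(Rational(1, 2), Pow(G, -1)))
Function('W')(a) = Add(13, Mul(-13, a))
Function('h')(c) = Add(-5, c) (Function('h')(c) = Add(c, -5) = Add(-5, c))
Mul(Function('W')(Function('X')(A)), Function('h')(-6)) = Mul(Add(13, Mul(-13, Mul(Rational(1, 2), Pow(-4, -1)))), Add(-5, -6)) = Mul(Add(13, Mul(-13, Mul(Rational(1, 2), Rational(-1, 4)))), -11) = Mul(Add(13, Mul(-13, Rational(-1, 8))), -11) = Mul(Add(13, Rational(13, 8)), -11) = Mul(Rational(117, 8), -11) = Rational(-1287, 8)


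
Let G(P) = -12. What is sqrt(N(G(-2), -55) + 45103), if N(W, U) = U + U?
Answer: sqrt(44993) ≈ 212.12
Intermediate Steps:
N(W, U) = 2*U
sqrt(N(G(-2), -55) + 45103) = sqrt(2*(-55) + 45103) = sqrt(-110 + 45103) = sqrt(44993)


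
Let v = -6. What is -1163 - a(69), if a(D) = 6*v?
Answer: -1127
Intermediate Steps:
a(D) = -36 (a(D) = 6*(-6) = -36)
-1163 - a(69) = -1163 - 1*(-36) = -1163 + 36 = -1127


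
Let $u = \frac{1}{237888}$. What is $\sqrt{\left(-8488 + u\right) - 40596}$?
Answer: $\frac{i \sqrt{4822392266083}}{9912} \approx 221.55 i$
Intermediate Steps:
$u = \frac{1}{237888} \approx 4.2037 \cdot 10^{-6}$
$\sqrt{\left(-8488 + u\right) - 40596} = \sqrt{\left(-8488 + \frac{1}{237888}\right) - 40596} = \sqrt{- \frac{2019193343}{237888} - 40596} = \sqrt{- \frac{11676494591}{237888}} = \frac{i \sqrt{4822392266083}}{9912}$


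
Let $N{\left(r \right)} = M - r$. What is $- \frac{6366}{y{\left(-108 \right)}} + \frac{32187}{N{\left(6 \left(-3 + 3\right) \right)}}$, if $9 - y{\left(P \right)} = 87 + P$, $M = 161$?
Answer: $- \frac{9886}{805} \approx -12.281$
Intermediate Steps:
$N{\left(r \right)} = 161 - r$
$y{\left(P \right)} = -78 - P$ ($y{\left(P \right)} = 9 - \left(87 + P\right) = -78 - P$)
$- \frac{6366}{y{\left(-108 \right)}} + \frac{32187}{N{\left(6 \left(-3 + 3\right) \right)}} = - \frac{6366}{-78 - -108} + \frac{32187}{161 - 6 \left(-3 + 3\right)} = - \frac{6366}{-78 + 108} + \frac{32187}{161 - 6 \cdot 0} = - \frac{6366}{30} + \frac{32187}{161 - 0} = \left(-6366\right) \frac{1}{30} + \frac{32187}{161 + 0} = - \frac{1061}{5} + \frac{32187}{161} = - \frac{9886}{805}$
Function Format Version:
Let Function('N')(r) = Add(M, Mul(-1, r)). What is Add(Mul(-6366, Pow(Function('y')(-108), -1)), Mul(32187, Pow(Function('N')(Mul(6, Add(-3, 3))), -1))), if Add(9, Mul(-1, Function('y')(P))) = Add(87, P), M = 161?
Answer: Rational(-9886, 805) ≈ -12.281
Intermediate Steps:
Function('N')(r) = Add(161, Mul(-1, r))
Function('y')(P) = Add(-78, Mul(-1, P)) (Function('y')(P) = Add(9, Mul(-1, Add(87, P))) = Add(9, Add(-87, Mul(-1, P))) = Add(-78, Mul(-1, P)))
Add(Mul(-6366, Pow(Function('y')(-108), -1)), Mul(32187, Pow(Function('N')(Mul(6, Add(-3, 3))), -1))) = Add(Mul(-6366, Pow(Add(-78, Mul(-1, -108)), -1)), Mul(32187, Pow(Add(161, Mul(-1, Mul(6, Add(-3, 3)))), -1))) = Add(Mul(-6366, Pow(Add(-78, 108), -1)), Mul(32187, Pow(Add(161, Mul(-1, Mul(6, 0))), -1))) = Add(Mul(-6366, Pow(30, -1)), Mul(32187, Pow(Add(161, Mul(-1, 0)), -1))) = Add(Mul(-6366, Rational(1, 30)), Mul(32187, Pow(Add(161, 0), -1))) = Add(Rational(-1061, 5), Mul(32187, Pow(161, -1))) = Add(Rational(-1061, 5), Mul(32187, Rational(1, 161))) = Add(Rational(-1061, 5), Rational(32187, 161)) = Rational(-9886, 805)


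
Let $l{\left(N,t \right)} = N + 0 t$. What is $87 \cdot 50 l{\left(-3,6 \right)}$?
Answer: $-13050$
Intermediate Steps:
$l{\left(N,t \right)} = N$ ($l{\left(N,t \right)} = N + 0 = N$)
$87 \cdot 50 l{\left(-3,6 \right)} = 87 \cdot 50 \left(-3\right) = 4350 \left(-3\right) = -13050$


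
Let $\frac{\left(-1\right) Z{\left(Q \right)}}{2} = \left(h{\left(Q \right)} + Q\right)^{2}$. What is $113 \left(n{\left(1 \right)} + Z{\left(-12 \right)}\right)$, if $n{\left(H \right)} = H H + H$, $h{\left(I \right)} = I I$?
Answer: $-3937598$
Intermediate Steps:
$h{\left(I \right)} = I^{2}$
$n{\left(H \right)} = H + H^{2}$ ($n{\left(H \right)} = H^{2} + H = H + H^{2}$)
$Z{\left(Q \right)} = - 2 \left(Q + Q^{2}\right)^{2}$ ($Z{\left(Q \right)} = - 2 \left(Q^{2} + Q\right)^{2} = - 2 \left(Q + Q^{2}\right)^{2}$)
$113 \left(n{\left(1 \right)} + Z{\left(-12 \right)}\right) = 113 \left(1 \left(1 + 1\right) - 2 \left(-12\right)^{2} \left(1 - 12\right)^{2}\right) = 113 \left(1 \cdot 2 - 288 \left(-11\right)^{2}\right) = 113 \left(2 - 288 \cdot 121\right) = 113 \left(2 - 34848\right) = 113 \left(-34846\right) = -3937598$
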